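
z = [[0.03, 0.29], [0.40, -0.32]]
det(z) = -0.13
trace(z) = -0.29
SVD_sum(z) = [[-0.13, 0.15], [0.34, -0.38]] + [[0.16,0.14], [0.06,0.06]]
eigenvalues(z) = [0.24, -0.53]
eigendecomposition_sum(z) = [[0.17, 0.09],[0.12, 0.06]] + [[-0.14, 0.20], [0.28, -0.38]]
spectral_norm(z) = 0.54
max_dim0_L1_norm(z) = 0.61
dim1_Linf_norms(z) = [0.29, 0.4]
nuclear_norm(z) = 0.77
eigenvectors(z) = [[0.81, -0.46], [0.58, 0.89]]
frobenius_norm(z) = 0.59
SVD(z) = [[0.36, -0.93], [-0.93, -0.36]] @ diag([0.5419268468704023, 0.2317655984849857]) @ [[-0.67,0.74],[-0.74,-0.67]]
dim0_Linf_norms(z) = [0.4, 0.32]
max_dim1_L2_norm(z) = 0.51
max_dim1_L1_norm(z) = 0.72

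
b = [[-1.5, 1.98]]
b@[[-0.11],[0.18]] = [[0.52]]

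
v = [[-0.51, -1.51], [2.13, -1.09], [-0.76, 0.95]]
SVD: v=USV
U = [[0.20, -0.94], [0.87, 0.3], [-0.44, 0.17]]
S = [2.68, 1.6]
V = [[0.78, -0.63], [0.63, 0.78]]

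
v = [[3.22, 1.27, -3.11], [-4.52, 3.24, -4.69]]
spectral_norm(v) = 7.31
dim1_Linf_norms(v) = [3.22, 4.69]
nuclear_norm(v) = 11.91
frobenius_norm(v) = 8.64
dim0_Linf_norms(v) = [4.52, 3.24, 4.69]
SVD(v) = [[0.13, 0.99], [0.99, -0.13]] @ diag([7.311944580311755, 4.594884814056777]) @ [[-0.56, 0.46, -0.69],[0.82, 0.18, -0.54]]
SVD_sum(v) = [[-0.53, 0.44, -0.65],  [-4.03, 3.35, -5.01]] + [[3.75, 0.83, -2.46],  [-0.49, -0.11, 0.32]]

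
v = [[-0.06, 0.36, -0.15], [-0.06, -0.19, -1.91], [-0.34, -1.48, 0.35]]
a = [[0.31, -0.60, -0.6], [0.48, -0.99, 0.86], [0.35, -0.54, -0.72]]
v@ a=[[0.1, -0.24, 0.45],[-0.78, 1.26, 1.25],[-0.69, 1.48, -1.32]]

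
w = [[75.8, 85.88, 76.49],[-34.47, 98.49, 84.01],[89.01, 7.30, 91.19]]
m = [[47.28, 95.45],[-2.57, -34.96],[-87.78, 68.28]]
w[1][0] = -34.47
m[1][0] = -2.57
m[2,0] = -87.78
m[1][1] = -34.96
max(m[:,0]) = 47.28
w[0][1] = 85.88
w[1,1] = 98.49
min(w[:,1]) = 7.3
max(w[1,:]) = 98.49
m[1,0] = -2.57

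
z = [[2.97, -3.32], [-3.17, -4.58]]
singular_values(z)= [5.79, 4.17]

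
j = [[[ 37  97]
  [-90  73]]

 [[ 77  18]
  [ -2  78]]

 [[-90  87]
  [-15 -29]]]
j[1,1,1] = 78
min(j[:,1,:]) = -90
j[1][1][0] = -2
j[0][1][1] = 73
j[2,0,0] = -90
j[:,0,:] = [[37, 97], [77, 18], [-90, 87]]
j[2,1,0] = -15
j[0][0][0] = 37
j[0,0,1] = 97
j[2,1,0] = -15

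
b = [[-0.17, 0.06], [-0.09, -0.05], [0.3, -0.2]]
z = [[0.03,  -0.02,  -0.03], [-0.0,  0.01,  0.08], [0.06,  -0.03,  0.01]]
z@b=[[-0.01,0.01], [0.02,-0.02], [-0.00,0.0]]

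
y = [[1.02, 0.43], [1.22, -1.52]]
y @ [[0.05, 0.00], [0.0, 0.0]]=[[0.05,0.00], [0.06,0.0]]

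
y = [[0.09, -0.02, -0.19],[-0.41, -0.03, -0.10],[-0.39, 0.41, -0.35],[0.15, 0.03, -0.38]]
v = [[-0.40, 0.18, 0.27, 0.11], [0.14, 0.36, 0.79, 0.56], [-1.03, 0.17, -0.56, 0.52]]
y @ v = [[0.16,-0.02,0.11,-0.10], [0.26,-0.10,-0.08,-0.11], [0.57,0.02,0.41,0.0], [0.34,-0.03,0.28,-0.16]]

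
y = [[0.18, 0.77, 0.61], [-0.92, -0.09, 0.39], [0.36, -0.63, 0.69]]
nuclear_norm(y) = 3.00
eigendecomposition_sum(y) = [[(-0.04+0.37j), (0.42+0.08j), 0.09-0.21j], [-0.43-0.01j, (-0.05+0.49j), (0.25+0.08j)], [(-0.04-0.22j), -0.26+0.03j, (-0.02+0.14j)]] + [[-0.04-0.37j,  0.42-0.08j,  0.09+0.21j], [(-0.43+0.01j),  (-0.05-0.49j),  0.25-0.08j], [-0.04+0.22j,  (-0.26-0.03j),  -0.02-0.14j]] + [[(0.26-0j),  -0.07-0.00j,  (0.43+0j)], [(-0.07+0j),  (0.02+0j),  (-0.11-0j)], [0.44-0.00j,  (-0.11-0j),  0.72+0.00j]]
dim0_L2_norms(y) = [1.0, 1.0, 1.0]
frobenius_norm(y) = 1.73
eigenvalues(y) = [(-0.11+0.99j), (-0.11-0.99j), (1+0j)]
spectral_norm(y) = 1.01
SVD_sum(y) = [[-0.15, 0.06, 0.01],  [-0.77, 0.32, 0.04],  [0.5, -0.21, -0.03]] + [[0.01, -0.05, 0.55], [0.01, -0.03, 0.38], [0.01, -0.06, 0.74]] + [[0.32, 0.75, 0.06], [-0.16, -0.38, -0.03], [-0.15, -0.36, -0.03]]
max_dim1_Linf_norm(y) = 0.92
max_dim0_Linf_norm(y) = 0.92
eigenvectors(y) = [[(0.05-0.6j),0.05+0.60j,(0.51+0j)], [(0.7+0j),(0.7-0j),(-0.13+0j)], [0.08+0.37j,(0.08-0.37j),(0.85+0j)]]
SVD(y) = [[0.16,-0.55,-0.82], [0.83,-0.38,0.42], [-0.54,-0.75,0.39]] @ diag([1.0053391548519848, 1.000148610119777, 0.9977955408784777]) @ [[-0.92, 0.39, 0.05], [-0.02, 0.08, -1.00], [-0.39, -0.92, -0.07]]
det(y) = 1.00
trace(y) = 0.78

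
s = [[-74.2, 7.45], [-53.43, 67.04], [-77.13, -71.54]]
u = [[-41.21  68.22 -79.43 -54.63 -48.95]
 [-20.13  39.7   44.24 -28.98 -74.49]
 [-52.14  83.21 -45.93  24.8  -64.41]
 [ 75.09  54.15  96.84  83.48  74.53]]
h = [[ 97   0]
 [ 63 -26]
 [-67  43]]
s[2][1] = -71.54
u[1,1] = 39.7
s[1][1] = 67.04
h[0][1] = 0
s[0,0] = -74.2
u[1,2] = 44.24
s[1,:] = [-53.43, 67.04]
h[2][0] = -67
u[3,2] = 96.84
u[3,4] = 74.53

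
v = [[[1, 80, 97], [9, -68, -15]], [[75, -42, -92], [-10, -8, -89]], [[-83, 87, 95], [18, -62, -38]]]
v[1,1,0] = -10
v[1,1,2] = -89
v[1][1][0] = -10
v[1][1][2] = -89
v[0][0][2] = 97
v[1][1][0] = -10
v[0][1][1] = -68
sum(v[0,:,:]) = 104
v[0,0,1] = 80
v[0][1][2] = -15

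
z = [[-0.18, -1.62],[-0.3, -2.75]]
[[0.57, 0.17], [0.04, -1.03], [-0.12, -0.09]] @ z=[[-0.15, -1.39], [0.3, 2.77], [0.05, 0.44]]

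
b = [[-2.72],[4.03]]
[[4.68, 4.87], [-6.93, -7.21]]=b@[[-1.72, -1.79]]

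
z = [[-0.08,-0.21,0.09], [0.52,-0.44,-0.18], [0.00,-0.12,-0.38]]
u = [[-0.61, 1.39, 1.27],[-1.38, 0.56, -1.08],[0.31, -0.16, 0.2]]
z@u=[[0.37,-0.24,0.14], [0.23,0.51,1.1], [0.05,-0.01,0.05]]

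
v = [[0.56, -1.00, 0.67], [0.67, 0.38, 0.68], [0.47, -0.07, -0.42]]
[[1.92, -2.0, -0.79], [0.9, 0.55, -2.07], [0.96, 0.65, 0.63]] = v@[[1.88, 0.79, -0.57],[-0.89, 1.79, -0.87],[-0.03, -0.97, -2.0]]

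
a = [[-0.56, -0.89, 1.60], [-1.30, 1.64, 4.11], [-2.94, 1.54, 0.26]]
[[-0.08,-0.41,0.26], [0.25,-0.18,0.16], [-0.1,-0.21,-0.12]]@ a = [[-0.19, -0.2, -1.75], [-0.38, -0.27, -0.3], [0.68, -0.44, -1.05]]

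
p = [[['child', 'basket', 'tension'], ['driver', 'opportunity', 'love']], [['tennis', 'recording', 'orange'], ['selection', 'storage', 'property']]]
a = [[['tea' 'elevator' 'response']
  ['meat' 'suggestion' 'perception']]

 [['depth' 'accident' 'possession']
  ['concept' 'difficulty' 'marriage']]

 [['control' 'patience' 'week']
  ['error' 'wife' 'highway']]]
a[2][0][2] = 'week'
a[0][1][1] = 'suggestion'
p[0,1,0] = 'driver'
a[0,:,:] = [['tea', 'elevator', 'response'], ['meat', 'suggestion', 'perception']]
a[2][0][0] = 'control'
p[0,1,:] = ['driver', 'opportunity', 'love']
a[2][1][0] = 'error'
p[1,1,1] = 'storage'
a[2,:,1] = ['patience', 'wife']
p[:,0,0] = ['child', 'tennis']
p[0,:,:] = [['child', 'basket', 'tension'], ['driver', 'opportunity', 'love']]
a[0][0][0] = 'tea'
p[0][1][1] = 'opportunity'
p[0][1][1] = 'opportunity'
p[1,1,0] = 'selection'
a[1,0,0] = 'depth'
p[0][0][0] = 'child'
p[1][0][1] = 'recording'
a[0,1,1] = 'suggestion'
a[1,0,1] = 'accident'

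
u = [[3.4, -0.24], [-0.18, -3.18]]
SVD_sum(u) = [[3.35,-0.56],[0.34,-0.06]] + [[0.05, 0.32], [-0.52, -3.12]]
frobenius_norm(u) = 4.67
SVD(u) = [[-0.99, -0.1], [-0.1, 0.99]] @ diag([3.410712857518567, 3.1826777724987387]) @ [[-0.99, 0.16],[-0.16, -0.99]]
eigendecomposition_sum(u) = [[3.40,-0.12], [-0.09,0.00]] + [[-0.00, -0.12],[-0.09, -3.18]]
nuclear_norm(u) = 6.59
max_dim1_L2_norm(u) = 3.41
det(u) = -10.86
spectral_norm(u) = 3.41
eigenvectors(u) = [[1.0, 0.04], [-0.03, 1.0]]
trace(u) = 0.22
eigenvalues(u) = [3.41, -3.19]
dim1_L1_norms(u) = [3.64, 3.36]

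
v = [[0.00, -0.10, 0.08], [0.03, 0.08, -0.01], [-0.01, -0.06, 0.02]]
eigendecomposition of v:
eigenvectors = [[(-0.86+0j), -0.86-0.00j, -0.81+0.00j], [(0.2+0.33j), 0.20-0.33j, (0.34+0j)], [-0.31-0.13j, -0.31+0.13j, (0.48+0j)]]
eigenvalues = [(0.05+0.05j), (0.05-0.05j), (-0.01+0j)]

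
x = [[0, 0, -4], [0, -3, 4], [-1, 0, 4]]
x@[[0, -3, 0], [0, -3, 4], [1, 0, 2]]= [[-4, 0, -8], [4, 9, -4], [4, 3, 8]]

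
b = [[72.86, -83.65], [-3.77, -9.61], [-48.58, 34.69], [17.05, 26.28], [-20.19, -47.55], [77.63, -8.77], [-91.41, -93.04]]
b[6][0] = -91.41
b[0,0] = 72.86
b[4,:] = [-20.19, -47.55]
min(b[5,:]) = -8.77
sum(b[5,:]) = 68.86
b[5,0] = 77.63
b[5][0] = 77.63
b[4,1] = -47.55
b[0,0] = 72.86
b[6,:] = [-91.41, -93.04]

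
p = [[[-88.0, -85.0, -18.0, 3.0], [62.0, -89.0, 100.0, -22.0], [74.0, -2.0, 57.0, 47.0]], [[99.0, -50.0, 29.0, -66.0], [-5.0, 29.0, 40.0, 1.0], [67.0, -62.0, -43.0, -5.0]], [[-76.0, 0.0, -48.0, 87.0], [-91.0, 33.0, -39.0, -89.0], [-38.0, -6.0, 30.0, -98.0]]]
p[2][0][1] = 0.0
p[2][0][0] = -76.0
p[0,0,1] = -85.0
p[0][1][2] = 100.0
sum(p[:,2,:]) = 21.0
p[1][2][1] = -62.0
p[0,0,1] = -85.0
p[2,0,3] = 87.0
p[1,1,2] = 40.0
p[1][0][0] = 99.0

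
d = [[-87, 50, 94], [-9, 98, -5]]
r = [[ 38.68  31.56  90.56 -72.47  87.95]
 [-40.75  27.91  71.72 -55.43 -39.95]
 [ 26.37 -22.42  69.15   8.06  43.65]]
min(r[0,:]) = -72.47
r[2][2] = 69.15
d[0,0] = -87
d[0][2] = 94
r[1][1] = 27.91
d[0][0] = -87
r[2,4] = 43.65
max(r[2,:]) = 69.15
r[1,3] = -55.43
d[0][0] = -87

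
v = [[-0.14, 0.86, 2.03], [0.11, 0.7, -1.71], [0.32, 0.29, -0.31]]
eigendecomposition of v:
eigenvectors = [[(-0.91+0j), (0.76+0j), 0.76-0.00j], [(0.32+0j), (0.06+0.58j), 0.06-0.58j], [(0.27+0j), 0.27-0.01j, (0.27+0.01j)]]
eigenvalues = [(-1.04+0j), (0.65+0.64j), (0.65-0.64j)]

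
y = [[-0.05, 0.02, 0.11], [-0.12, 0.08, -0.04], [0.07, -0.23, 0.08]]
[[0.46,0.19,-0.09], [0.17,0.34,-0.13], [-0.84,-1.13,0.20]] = y @ [[0.84, 0.45, 0.64], [5.18, 5.37, -0.81], [3.62, 0.94, -0.34]]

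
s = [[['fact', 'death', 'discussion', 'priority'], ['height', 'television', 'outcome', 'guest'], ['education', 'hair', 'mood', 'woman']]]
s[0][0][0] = 'fact'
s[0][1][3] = 'guest'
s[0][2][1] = 'hair'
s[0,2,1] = 'hair'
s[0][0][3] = 'priority'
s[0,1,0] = 'height'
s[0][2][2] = 'mood'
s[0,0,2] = 'discussion'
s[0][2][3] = 'woman'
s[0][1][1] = 'television'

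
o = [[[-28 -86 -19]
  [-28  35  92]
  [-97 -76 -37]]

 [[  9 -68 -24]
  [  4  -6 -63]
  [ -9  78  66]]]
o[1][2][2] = 66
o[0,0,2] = -19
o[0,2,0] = -97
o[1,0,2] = -24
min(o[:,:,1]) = -86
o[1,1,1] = -6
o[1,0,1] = -68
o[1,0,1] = -68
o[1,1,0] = 4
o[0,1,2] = 92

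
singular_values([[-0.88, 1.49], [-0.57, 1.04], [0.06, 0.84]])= [2.22, 0.45]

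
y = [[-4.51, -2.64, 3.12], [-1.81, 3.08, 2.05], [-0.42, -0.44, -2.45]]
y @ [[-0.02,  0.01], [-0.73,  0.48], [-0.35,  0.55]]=[[0.93, 0.40], [-2.93, 2.59], [1.19, -1.56]]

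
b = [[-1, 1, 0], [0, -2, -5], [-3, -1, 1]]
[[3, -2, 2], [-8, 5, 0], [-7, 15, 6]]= b @[[1, -3, -2], [4, -5, 0], [0, 1, 0]]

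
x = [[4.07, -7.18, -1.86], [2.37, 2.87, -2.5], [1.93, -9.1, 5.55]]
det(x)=151.739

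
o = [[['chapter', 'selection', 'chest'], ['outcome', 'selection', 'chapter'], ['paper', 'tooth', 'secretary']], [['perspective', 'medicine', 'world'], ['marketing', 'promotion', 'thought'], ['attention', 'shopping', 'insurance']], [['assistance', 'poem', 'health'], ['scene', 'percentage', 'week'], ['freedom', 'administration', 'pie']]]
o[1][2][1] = 'shopping'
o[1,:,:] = [['perspective', 'medicine', 'world'], ['marketing', 'promotion', 'thought'], ['attention', 'shopping', 'insurance']]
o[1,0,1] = 'medicine'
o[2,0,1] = 'poem'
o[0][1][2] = 'chapter'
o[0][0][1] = 'selection'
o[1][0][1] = 'medicine'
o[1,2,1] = 'shopping'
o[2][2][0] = 'freedom'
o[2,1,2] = 'week'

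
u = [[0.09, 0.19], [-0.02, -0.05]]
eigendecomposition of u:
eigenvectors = [[0.98,  -0.88], [-0.19,  0.48]]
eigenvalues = [0.05, -0.01]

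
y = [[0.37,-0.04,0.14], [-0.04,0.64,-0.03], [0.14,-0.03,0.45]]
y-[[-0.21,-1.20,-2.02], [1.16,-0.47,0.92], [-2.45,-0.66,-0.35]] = [[0.58,1.16,2.16], [-1.2,1.11,-0.95], [2.59,0.63,0.80]]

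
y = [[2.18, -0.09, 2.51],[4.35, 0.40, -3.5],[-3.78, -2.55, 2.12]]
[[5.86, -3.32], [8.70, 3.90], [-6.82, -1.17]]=y@[[2.3, -0.08], [-0.47, -0.48], [0.32, -1.27]]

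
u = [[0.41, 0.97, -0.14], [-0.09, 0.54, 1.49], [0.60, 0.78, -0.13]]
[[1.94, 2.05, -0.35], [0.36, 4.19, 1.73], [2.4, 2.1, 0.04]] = u @ [[3.15, 1.80, 1.29], [0.69, 1.69, -0.69], [0.18, 2.31, 1.49]]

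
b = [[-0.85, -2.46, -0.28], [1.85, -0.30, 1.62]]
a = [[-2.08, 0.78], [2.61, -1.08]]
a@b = [[3.21, 4.88, 1.85], [-4.22, -6.10, -2.48]]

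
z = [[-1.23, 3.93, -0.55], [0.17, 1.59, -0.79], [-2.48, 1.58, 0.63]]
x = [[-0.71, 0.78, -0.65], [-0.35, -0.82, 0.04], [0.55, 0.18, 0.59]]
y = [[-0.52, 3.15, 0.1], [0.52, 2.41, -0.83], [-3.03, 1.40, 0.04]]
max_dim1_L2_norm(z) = 4.15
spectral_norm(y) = 4.46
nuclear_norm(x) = 2.61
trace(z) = 0.99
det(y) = 8.01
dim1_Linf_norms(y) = [3.15, 2.41, 3.03]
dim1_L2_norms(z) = [4.15, 1.78, 3.01]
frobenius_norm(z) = 5.43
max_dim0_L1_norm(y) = 6.96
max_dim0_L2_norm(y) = 4.21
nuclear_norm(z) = 7.34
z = x + y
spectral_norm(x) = 1.39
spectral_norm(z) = 4.98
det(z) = 2.19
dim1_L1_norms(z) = [5.71, 2.55, 4.69]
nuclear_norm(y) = 7.90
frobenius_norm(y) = 5.30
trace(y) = 1.93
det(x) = 0.27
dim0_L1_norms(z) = [3.88, 7.1, 1.97]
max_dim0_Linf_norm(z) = 3.93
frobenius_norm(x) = 1.74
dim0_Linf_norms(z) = [2.48, 3.93, 0.79]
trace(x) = -0.94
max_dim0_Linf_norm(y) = 3.15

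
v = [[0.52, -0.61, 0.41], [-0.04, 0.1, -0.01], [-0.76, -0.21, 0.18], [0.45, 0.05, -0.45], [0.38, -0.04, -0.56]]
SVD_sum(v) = [[0.25,-0.0,-0.13], [-0.03,0.00,0.01], [-0.67,0.00,0.35], [0.54,-0.0,-0.28], [0.53,-0.00,-0.27]] + [[0.30, -0.55, 0.58], [-0.03, 0.05, -0.06], [-0.00, 0.0, -0.00], [-0.06, 0.12, -0.12], [-0.08, 0.14, -0.15]] + [[-0.02, -0.06, -0.04], [0.02, 0.04, 0.03], [-0.08, -0.22, -0.16], [-0.03, -0.06, -0.05], [-0.07, -0.18, -0.14]]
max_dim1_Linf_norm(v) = 0.76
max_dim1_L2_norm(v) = 0.9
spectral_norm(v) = 1.17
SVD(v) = [[-0.24,  -0.94,  -0.19], [0.03,  0.09,  0.15], [0.65,  0.01,  -0.73], [-0.52,  0.20,  -0.22], [-0.51,  0.25,  -0.61]] @ diag([1.1711165549622722, 0.9045859756353167, 0.3920589590574368]) @ [[-0.89, 0.01, 0.46], [-0.35, 0.65, -0.68], [0.30, 0.76, 0.57]]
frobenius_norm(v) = 1.53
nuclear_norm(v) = 2.47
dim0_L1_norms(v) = [2.15, 1.01, 1.61]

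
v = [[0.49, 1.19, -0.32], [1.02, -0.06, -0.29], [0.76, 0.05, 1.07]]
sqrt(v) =[[0.74+0.35j, (0.61-0.48j), -0.14-0.01j], [0.53-0.45j, 0.45+0.61j, (-0.13+0.02j)], [(0.36-0.12j), (-0.01+0.17j), 1.06+0.00j]]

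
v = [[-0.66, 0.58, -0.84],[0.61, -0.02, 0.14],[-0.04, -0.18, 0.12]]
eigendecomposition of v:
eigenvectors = [[0.84, -0.63, -0.21], [-0.53, -0.66, 0.73], [-0.06, 0.40, 0.65]]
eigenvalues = [-0.97, 0.48, -0.07]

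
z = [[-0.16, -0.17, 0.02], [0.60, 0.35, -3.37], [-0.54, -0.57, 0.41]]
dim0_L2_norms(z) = [0.82, 0.69, 3.39]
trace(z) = 0.60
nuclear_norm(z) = 4.21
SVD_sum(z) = [[-0.01,  -0.01,  0.07], [0.67,  0.44,  -3.34], [-0.11,  -0.07,  0.56]] + [[-0.14, -0.16, -0.05], [-0.07, -0.09, -0.03], [-0.43, -0.50, -0.15]] + [[-0.0, 0.00, -0.00], [0.0, -0.0, 0.0], [0.0, -0.0, 0.00]]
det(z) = 0.01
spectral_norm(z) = 3.49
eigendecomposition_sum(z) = [[-0.09, -0.08, 0.22], [0.94, 0.85, -2.24], [-0.38, -0.35, 0.92]] + [[-0.01, 0.00, 0.00], [0.01, -0.00, -0.00], [-0.0, 0.0, 0.0]] + [[-0.06, -0.09, -0.20], [-0.34, -0.5, -1.13], [-0.16, -0.22, -0.51]]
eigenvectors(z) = [[0.09,-0.75,0.16],[-0.92,0.66,0.9],[0.38,-0.06,0.41]]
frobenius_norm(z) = 3.56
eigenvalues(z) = [1.67, -0.01, -1.07]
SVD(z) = [[-0.02, -0.31, -0.95],[0.99, -0.16, 0.03],[-0.17, -0.94, 0.31]] @ diag([3.4876575976102724, 0.7177145565778668, 0.005504280841204996]) @ [[0.2, 0.13, -0.97], [0.64, 0.74, 0.22], [0.75, -0.66, 0.06]]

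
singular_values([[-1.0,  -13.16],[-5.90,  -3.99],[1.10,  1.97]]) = [14.22, 5.28]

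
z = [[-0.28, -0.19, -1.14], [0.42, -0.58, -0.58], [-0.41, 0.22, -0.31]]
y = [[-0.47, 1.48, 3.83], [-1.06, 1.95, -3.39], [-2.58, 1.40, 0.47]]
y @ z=[[-0.82,0.07,-1.51], [2.51,-1.68,1.13], [1.12,-0.22,1.98]]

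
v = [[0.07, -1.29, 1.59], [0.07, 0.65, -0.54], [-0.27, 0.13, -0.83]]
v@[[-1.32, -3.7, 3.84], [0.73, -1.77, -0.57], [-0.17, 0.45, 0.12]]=[[-1.3,2.74,1.19],[0.47,-1.65,-0.17],[0.59,0.4,-1.21]]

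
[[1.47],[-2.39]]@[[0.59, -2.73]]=[[0.87, -4.01], [-1.41, 6.52]]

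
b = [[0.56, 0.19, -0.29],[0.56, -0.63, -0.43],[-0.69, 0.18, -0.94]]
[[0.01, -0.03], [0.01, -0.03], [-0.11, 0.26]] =b @ [[0.06,-0.15], [-0.01,0.03], [0.07,-0.16]]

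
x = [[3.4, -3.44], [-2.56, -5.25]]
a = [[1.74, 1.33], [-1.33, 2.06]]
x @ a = [[10.49, -2.56], [2.53, -14.22]]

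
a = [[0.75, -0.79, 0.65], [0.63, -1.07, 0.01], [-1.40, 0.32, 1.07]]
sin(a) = [[1.08, -0.88, 0.52], [0.68, -1.00, -0.04], [-1.13, 0.18, 1.27]]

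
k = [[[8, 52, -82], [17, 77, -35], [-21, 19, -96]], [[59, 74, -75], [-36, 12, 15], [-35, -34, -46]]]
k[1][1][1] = 12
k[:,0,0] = [8, 59]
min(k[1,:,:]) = -75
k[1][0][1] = 74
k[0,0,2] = -82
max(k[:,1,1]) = 77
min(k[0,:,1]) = 19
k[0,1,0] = 17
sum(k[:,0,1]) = 126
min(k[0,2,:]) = -96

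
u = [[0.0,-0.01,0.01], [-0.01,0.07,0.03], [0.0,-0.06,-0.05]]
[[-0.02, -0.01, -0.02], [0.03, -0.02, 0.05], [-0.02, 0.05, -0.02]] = u @ [[0.53, 0.42, -0.32], [0.85, 0.25, 0.9], [-0.68, -1.23, -0.7]]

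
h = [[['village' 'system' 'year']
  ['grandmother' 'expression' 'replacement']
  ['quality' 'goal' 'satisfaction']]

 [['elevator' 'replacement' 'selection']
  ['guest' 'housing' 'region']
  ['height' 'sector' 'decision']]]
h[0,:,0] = ['village', 'grandmother', 'quality']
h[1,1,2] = 'region'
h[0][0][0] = 'village'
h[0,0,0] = 'village'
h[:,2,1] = ['goal', 'sector']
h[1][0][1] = 'replacement'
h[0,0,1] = 'system'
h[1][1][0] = 'guest'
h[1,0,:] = ['elevator', 'replacement', 'selection']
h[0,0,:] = ['village', 'system', 'year']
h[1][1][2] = 'region'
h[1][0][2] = 'selection'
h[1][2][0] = 'height'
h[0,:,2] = ['year', 'replacement', 'satisfaction']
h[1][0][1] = 'replacement'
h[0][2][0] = 'quality'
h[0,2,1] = 'goal'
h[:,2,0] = ['quality', 'height']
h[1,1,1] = 'housing'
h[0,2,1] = 'goal'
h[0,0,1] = 'system'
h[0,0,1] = 'system'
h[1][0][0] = 'elevator'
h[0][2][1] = 'goal'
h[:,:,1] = [['system', 'expression', 'goal'], ['replacement', 'housing', 'sector']]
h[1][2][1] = 'sector'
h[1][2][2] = 'decision'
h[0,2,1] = 'goal'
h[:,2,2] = ['satisfaction', 'decision']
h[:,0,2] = ['year', 'selection']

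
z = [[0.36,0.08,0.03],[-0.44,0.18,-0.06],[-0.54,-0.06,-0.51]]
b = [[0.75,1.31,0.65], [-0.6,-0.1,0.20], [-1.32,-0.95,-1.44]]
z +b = [[1.11, 1.39, 0.68], [-1.04, 0.08, 0.14], [-1.86, -1.01, -1.95]]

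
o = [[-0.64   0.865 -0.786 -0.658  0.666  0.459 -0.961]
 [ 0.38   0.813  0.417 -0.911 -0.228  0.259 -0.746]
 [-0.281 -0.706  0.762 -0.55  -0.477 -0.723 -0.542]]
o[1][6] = -0.746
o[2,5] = -0.723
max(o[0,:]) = 0.865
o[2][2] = 0.762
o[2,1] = -0.706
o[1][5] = 0.259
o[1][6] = -0.746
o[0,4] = 0.666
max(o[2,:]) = 0.762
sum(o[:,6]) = -2.2489999999999997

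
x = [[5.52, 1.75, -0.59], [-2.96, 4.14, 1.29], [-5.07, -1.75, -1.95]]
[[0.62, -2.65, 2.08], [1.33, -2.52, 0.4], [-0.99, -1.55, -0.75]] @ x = [[0.72, -13.53, -7.84], [12.77, -8.81, -4.82], [2.93, -6.84, 0.05]]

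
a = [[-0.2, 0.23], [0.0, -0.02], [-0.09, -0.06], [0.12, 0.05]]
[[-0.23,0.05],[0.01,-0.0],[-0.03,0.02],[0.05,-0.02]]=a @ [[0.63, -0.2], [-0.46, 0.03]]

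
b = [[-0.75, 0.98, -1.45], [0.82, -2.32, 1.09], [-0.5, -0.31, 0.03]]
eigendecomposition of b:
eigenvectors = [[-0.73, -0.52, -0.44], [0.05, -0.69, 0.90], [0.68, -0.51, 0.02]]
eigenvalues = [0.54, -0.89, -2.69]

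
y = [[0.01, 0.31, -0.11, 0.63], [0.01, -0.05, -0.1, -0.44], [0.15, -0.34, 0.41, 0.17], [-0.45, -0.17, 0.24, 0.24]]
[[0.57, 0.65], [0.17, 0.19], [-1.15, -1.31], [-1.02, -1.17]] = y @ [[0.69, 0.79],[1.73, 1.97],[-1.53, -1.74],[-0.22, -0.25]]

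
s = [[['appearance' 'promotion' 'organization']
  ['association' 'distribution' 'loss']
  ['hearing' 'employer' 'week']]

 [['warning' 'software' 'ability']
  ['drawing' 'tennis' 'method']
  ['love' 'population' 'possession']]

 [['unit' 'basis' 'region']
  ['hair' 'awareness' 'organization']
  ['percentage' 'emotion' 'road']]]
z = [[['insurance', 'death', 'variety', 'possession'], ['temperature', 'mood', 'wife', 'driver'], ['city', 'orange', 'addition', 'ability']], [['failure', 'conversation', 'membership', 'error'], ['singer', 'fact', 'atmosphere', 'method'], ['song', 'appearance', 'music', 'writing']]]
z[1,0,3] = 'error'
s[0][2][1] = 'employer'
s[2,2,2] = 'road'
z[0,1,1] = 'mood'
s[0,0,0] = 'appearance'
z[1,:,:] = [['failure', 'conversation', 'membership', 'error'], ['singer', 'fact', 'atmosphere', 'method'], ['song', 'appearance', 'music', 'writing']]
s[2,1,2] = 'organization'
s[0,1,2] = 'loss'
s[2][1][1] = 'awareness'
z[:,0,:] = [['insurance', 'death', 'variety', 'possession'], ['failure', 'conversation', 'membership', 'error']]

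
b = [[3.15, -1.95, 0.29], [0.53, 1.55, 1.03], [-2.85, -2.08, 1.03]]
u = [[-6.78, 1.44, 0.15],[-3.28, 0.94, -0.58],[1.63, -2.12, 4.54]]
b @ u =[[-14.49, 2.09, 2.92], [-7.00, 0.04, 3.86], [27.82, -8.24, 5.46]]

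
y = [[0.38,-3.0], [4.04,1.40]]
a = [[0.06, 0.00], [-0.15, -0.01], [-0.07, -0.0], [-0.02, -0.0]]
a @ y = [[0.02, -0.18], [-0.1, 0.44], [-0.03, 0.21], [-0.01, 0.06]]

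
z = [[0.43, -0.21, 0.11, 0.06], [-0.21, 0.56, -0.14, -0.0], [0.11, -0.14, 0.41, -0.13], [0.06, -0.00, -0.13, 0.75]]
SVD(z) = [[-0.32, 0.47, -0.22, 0.8], [0.52, -0.52, -0.58, 0.35], [-0.47, 0.09, -0.76, -0.44], [0.64, 0.71, -0.19, -0.22]] @ diag([0.8155771627876591, 0.7735880704832117, 0.30075910108007475, 0.26007566564905427]) @ [[-0.32, 0.52, -0.47, 0.64], [0.47, -0.52, 0.09, 0.71], [-0.22, -0.58, -0.76, -0.19], [0.80, 0.35, -0.44, -0.22]]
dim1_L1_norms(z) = [0.81, 0.91, 0.79, 0.94]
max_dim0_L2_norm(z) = 0.76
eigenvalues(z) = [0.82, 0.77, 0.26, 0.3]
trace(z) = 2.15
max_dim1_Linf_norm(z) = 0.75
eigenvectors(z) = [[-0.32, 0.47, 0.8, -0.22], [0.52, -0.52, 0.35, -0.58], [-0.47, 0.09, -0.44, -0.76], [0.64, 0.71, -0.22, -0.19]]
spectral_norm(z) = 0.82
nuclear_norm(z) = 2.15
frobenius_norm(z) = 1.19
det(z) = 0.05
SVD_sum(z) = [[0.08,  -0.13,  0.12,  -0.17], [-0.13,  0.22,  -0.20,  0.27], [0.12,  -0.20,  0.18,  -0.25], [-0.17,  0.27,  -0.25,  0.34]] + [[0.17, -0.19, 0.03, 0.26], [-0.19, 0.21, -0.04, -0.28], [0.03, -0.04, 0.01, 0.05], [0.26, -0.28, 0.05, 0.39]] + [[0.01, 0.04, 0.05, 0.01], [0.04, 0.1, 0.13, 0.03], [0.05, 0.13, 0.17, 0.04], [0.01, 0.03, 0.04, 0.01]] + [[0.16, 0.07, -0.09, -0.04], [0.07, 0.03, -0.04, -0.02], [-0.09, -0.04, 0.05, 0.02], [-0.04, -0.02, 0.02, 0.01]]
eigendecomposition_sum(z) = [[0.08, -0.13, 0.12, -0.17],[-0.13, 0.22, -0.2, 0.27],[0.12, -0.2, 0.18, -0.25],[-0.17, 0.27, -0.25, 0.34]] + [[0.17,  -0.19,  0.03,  0.26],[-0.19,  0.21,  -0.04,  -0.28],[0.03,  -0.04,  0.01,  0.05],[0.26,  -0.28,  0.05,  0.39]] + [[0.16, 0.07, -0.09, -0.04], [0.07, 0.03, -0.04, -0.02], [-0.09, -0.04, 0.05, 0.02], [-0.04, -0.02, 0.02, 0.01]] + [[0.01, 0.04, 0.05, 0.01], [0.04, 0.1, 0.13, 0.03], [0.05, 0.13, 0.17, 0.04], [0.01, 0.03, 0.04, 0.01]]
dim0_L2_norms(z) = [0.49, 0.61, 0.47, 0.76]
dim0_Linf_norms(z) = [0.43, 0.56, 0.41, 0.75]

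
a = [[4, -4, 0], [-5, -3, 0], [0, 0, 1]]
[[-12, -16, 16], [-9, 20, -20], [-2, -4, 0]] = a @ [[0, -4, 4], [3, 0, 0], [-2, -4, 0]]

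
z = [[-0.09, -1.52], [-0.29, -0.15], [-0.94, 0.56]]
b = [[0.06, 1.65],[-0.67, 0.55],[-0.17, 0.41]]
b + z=[[-0.03, 0.13],[-0.96, 0.4],[-1.11, 0.97]]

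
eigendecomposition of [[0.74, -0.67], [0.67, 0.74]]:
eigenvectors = [[0.00+0.71j, -0.71j], [0.71+0.00j, (0.71-0j)]]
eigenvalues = [(0.74+0.67j), (0.74-0.67j)]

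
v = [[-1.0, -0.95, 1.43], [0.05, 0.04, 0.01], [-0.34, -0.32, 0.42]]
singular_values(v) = [2.08, 0.07, 0.0]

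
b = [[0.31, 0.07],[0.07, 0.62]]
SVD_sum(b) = [[0.03,  0.13], [0.13,  0.61]] + [[0.28, -0.06], [-0.06, 0.01]]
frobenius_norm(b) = 0.70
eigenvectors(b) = [[-0.98, -0.21], [0.21, -0.98]]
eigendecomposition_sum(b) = [[0.28, -0.06], [-0.06, 0.01]] + [[0.03, 0.13], [0.13, 0.61]]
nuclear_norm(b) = 0.93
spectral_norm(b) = 0.64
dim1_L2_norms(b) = [0.32, 0.62]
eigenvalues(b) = [0.29, 0.64]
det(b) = 0.19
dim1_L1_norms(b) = [0.38, 0.69]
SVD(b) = [[0.21, 0.98], [0.98, -0.21]] @ diag([0.6350735135169494, 0.2949264864830505]) @ [[0.21,0.98], [0.98,-0.21]]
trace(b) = 0.93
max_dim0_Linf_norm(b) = 0.62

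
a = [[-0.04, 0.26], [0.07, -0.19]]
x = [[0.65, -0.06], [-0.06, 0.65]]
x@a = [[-0.03, 0.18],[0.05, -0.14]]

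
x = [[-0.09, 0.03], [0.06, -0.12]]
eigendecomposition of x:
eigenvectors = [[0.71, -0.45],[0.71, 0.89]]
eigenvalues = [-0.06, -0.15]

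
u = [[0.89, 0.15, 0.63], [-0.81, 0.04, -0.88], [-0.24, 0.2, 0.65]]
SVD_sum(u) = [[0.74, 0.07, 0.78], [-0.82, -0.08, -0.86], [0.22, 0.02, 0.23]] + [[0.13,-0.04,-0.12], [-0.0,0.00,0.00], [-0.46,0.15,0.43]] + [[0.01,0.12,-0.03],[0.01,0.12,-0.02],[0.0,0.03,-0.01]]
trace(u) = 1.58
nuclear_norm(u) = 2.49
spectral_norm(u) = 1.64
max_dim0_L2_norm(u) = 1.26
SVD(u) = [[-0.66, -0.27, 0.7], [0.73, 0.01, 0.69], [-0.19, 0.96, 0.20]] @ diag([1.6369668398201944, 0.6729726958827403, 0.1764860218980599]) @ [[-0.69, -0.07, -0.72],[-0.71, 0.22, 0.66],[0.12, 0.97, -0.2]]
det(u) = 0.19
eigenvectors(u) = [[-0.53+0.04j, -0.53-0.04j, (-0.16+0j)], [0.70+0.00j, (0.7-0j), (-0.91+0j)], [(-0.01-0.48j), -0.01+0.48j, 0.37+0.00j]]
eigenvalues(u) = [(0.66+0.56j), (0.66-0.56j), (0.26+0j)]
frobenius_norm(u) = 1.78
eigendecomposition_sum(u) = [[0.42+0.04j, 0.06-0.16j, 0.31-0.38j], [-0.55-0.10j, -0.09+0.21j, (-0.45+0.47j)], [(-0.06+0.38j), (0.15+0.06j), 0.33+0.30j]] + [[(0.42-0.04j), (0.06+0.16j), (0.31+0.38j)], [-0.55+0.10j, (-0.09-0.21j), -0.45-0.47j], [(-0.06-0.38j), 0.15-0.06j, (0.33-0.3j)]] + [[0.05-0.00j, (0.04-0j), -0j], [(0.29-0j), 0.22-0.00j, (0.02-0j)], [-0.12+0.00j, -0.09+0.00j, -0.01+0.00j]]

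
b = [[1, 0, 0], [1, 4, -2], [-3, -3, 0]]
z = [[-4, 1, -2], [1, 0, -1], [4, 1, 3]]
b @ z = [[-4, 1, -2], [-8, -1, -12], [9, -3, 9]]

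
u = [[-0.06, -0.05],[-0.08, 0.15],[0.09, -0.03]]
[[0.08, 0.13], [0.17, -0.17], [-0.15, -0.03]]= u @ [[-1.61, -0.9], [0.29, -1.61]]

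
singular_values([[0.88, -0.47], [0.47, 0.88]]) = [1.0, 1.0]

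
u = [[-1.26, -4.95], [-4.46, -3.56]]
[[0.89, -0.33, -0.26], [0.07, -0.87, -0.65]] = u@[[0.16, 0.18, 0.13], [-0.22, 0.02, 0.02]]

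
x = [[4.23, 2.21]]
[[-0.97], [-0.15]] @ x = [[-4.10, -2.14], [-0.63, -0.33]]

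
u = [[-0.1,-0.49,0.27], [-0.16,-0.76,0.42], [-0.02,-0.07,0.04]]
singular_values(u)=[1.05, 0.01, 0.0]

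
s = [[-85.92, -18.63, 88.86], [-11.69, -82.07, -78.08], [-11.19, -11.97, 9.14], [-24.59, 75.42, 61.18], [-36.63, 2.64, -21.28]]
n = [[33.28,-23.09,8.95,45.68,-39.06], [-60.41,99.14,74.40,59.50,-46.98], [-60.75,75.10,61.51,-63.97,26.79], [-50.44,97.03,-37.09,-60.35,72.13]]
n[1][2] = 74.4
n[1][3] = 59.5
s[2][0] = -11.19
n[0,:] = [33.28, -23.09, 8.95, 45.68, -39.06]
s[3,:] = [-24.59, 75.42, 61.18]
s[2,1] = -11.97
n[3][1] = 97.03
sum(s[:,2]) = 59.81999999999999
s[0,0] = -85.92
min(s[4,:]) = -36.63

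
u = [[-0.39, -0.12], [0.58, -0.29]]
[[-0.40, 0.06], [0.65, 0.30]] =u @ [[1.06, 0.11], [-0.13, -0.82]]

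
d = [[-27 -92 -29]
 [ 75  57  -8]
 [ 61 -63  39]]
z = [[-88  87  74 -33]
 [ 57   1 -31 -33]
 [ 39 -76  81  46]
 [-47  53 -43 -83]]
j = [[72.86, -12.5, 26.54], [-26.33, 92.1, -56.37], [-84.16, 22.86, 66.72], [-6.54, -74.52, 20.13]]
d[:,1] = [-92, 57, -63]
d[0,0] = -27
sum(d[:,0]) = 109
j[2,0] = -84.16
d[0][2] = -29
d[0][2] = -29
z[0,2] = 74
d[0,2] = -29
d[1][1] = 57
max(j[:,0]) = 72.86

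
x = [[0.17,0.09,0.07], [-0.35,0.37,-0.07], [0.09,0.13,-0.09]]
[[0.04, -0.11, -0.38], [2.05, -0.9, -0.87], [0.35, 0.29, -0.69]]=x @[[-1.78, 1.69, -1.25], [3.85, -1.55, -3.20], [-0.06, -3.75, 1.78]]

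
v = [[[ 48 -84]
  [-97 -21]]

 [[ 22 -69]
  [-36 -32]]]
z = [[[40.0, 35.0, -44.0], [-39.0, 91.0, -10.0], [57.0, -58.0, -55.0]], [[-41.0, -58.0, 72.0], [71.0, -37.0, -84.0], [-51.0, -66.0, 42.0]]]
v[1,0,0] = 22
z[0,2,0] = 57.0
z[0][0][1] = 35.0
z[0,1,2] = -10.0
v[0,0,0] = 48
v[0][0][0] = 48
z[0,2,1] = -58.0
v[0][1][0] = -97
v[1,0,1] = -69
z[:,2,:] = [[57.0, -58.0, -55.0], [-51.0, -66.0, 42.0]]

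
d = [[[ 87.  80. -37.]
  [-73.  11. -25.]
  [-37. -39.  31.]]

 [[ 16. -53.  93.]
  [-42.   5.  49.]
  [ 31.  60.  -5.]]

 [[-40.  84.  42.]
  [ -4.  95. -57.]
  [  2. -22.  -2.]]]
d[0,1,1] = 11.0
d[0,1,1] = 11.0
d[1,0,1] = -53.0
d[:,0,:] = [[87.0, 80.0, -37.0], [16.0, -53.0, 93.0], [-40.0, 84.0, 42.0]]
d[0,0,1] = 80.0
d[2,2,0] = 2.0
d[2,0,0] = -40.0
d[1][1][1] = 5.0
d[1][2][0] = 31.0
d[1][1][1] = 5.0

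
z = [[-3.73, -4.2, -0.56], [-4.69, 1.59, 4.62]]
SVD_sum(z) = [[-2.44,-0.13,1.66], [-5.29,-0.29,3.59]] + [[-1.29, -4.07, -2.22], [0.60, 1.88, 1.03]]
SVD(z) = [[0.42,0.91],[0.91,-0.42]] @ diag([7.047793122617486, 5.297519429014457]) @ [[-0.83, -0.05, 0.56], [-0.27, -0.85, -0.46]]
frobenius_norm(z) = 8.82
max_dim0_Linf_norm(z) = 4.69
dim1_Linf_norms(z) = [4.2, 4.69]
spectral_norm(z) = 7.05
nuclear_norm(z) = 12.35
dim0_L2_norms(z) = [5.99, 4.49, 4.65]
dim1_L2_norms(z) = [5.65, 6.77]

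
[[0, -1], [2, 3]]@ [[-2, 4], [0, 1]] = [[0, -1], [-4, 11]]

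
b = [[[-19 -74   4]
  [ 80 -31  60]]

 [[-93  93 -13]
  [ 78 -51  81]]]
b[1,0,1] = 93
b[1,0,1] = 93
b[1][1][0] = 78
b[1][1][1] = -51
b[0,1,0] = 80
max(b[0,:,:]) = 80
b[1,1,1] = -51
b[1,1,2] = 81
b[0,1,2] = 60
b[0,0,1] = -74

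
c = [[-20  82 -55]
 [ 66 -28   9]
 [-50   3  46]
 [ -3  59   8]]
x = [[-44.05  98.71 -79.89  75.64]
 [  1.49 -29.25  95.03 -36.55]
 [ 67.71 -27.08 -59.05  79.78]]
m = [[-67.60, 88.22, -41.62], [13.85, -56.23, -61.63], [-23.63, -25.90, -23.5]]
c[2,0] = -50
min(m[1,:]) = -61.63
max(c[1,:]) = 66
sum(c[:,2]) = 8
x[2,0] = 67.71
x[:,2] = [-79.89, 95.03, -59.05]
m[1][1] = -56.23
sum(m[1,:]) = -104.00999999999999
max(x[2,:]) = 79.78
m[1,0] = 13.85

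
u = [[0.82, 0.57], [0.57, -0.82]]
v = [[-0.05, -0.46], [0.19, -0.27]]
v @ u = [[-0.30, 0.35], [0.0, 0.33]]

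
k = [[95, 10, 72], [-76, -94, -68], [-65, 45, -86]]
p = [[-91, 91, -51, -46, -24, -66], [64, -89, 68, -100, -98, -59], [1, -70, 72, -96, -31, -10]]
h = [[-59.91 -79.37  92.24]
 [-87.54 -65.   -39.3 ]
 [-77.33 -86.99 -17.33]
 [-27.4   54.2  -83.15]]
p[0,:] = [-91, 91, -51, -46, -24, -66]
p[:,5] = [-66, -59, -10]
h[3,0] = -27.4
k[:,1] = [10, -94, 45]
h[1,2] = -39.3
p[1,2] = 68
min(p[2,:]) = -96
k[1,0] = -76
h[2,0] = -77.33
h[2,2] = -17.33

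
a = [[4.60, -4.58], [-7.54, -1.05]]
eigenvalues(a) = [8.3, -4.75]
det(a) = -39.36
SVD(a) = [[-0.61, 0.79], [0.79, 0.61]] @ diag([8.99718759206419, 4.37505604915025]) @ [[-0.98, 0.22], [-0.22, -0.98]]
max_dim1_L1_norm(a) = 9.18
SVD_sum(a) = [[5.36, -1.20], [-6.96, 1.55]] + [[-0.76, -3.38], [-0.58, -2.60]]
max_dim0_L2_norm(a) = 8.83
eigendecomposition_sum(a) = [[5.94, -2.91], [-4.8, 2.35]] + [[-1.34, -1.67], [-2.74, -3.4]]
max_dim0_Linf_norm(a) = 7.54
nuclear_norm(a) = 13.37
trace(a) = 3.55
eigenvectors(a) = [[0.78, 0.44], [-0.63, 0.9]]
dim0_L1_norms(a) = [12.14, 5.63]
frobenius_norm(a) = 10.00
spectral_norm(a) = 9.00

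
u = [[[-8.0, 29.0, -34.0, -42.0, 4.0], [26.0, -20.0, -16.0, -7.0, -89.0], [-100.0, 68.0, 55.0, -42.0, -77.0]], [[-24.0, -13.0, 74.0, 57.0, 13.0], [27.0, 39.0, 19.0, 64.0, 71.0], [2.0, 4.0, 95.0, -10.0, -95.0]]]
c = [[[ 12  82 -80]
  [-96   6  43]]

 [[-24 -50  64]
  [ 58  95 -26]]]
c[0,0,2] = -80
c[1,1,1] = 95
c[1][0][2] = 64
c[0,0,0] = 12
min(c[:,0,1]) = -50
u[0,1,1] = -20.0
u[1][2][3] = -10.0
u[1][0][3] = 57.0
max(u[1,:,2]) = 95.0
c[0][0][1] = 82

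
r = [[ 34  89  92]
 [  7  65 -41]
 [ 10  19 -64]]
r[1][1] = 65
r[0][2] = 92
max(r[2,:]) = 19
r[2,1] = 19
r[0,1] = 89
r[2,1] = 19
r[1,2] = -41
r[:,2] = [92, -41, -64]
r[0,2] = 92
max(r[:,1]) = 89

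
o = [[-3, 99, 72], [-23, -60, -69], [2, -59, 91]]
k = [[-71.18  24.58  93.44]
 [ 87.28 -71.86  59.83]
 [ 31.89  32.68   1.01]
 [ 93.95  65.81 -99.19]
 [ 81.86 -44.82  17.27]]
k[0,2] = 93.44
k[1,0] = 87.28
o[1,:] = [-23, -60, -69]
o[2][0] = 2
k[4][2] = 17.27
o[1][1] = -60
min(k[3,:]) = -99.19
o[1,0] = -23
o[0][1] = 99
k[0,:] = [-71.18, 24.58, 93.44]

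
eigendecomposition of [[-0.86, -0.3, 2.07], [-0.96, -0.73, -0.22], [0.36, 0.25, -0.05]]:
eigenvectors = [[0.74, 0.64, -0.57], [0.62, -0.74, 0.81], [-0.24, 0.21, -0.11]]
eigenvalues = [-1.79, 0.17, -0.02]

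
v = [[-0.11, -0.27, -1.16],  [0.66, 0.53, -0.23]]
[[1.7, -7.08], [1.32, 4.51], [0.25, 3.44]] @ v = [[-4.86, -4.21, -0.34], [2.83, 2.03, -2.57], [2.24, 1.76, -1.08]]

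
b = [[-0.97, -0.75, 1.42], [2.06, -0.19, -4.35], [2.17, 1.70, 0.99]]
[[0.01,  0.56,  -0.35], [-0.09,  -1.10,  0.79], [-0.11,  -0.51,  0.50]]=b @ [[-0.08, -0.17, 0.24], [0.05, -0.19, 0.03], [-0.02, 0.18, -0.07]]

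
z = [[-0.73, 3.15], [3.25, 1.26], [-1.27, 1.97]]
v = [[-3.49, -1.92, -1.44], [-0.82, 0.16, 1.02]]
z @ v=[[-0.04, 1.91, 4.26], [-12.38, -6.04, -3.39], [2.82, 2.75, 3.84]]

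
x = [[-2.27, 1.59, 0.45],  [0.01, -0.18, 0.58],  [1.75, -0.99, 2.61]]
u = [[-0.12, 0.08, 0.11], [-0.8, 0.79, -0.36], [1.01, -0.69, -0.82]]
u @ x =[[0.47,  -0.31,  0.28], [1.19,  -1.06,  -0.84], [-3.73,  2.54,  -2.09]]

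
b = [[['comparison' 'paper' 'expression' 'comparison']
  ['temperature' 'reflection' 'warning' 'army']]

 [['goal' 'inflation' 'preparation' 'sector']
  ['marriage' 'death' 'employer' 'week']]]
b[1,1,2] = 'employer'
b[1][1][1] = 'death'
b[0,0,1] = 'paper'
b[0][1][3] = 'army'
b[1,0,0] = 'goal'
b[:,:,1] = [['paper', 'reflection'], ['inflation', 'death']]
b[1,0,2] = 'preparation'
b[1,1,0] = 'marriage'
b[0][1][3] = 'army'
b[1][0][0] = 'goal'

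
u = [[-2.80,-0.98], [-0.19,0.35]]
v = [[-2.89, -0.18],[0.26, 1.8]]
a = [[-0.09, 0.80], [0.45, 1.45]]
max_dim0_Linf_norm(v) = 2.89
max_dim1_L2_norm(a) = 1.52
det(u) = -1.17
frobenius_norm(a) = 1.72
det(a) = -0.49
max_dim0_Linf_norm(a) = 1.45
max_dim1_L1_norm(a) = 1.9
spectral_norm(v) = 2.93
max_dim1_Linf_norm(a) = 1.45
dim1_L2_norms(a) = [0.81, 1.52]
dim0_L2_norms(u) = [2.81, 1.04]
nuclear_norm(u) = 3.36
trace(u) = -2.45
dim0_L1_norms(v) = [3.15, 1.98]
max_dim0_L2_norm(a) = 1.66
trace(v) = -1.09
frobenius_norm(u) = 2.99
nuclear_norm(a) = 1.98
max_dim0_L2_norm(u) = 2.81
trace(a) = 1.36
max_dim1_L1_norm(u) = 3.78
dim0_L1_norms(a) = [0.54, 2.25]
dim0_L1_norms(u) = [2.99, 1.33]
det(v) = -5.16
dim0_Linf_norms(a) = [0.45, 1.45]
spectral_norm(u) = 2.97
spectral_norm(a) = 1.69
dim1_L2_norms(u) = [2.97, 0.4]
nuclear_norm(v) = 4.69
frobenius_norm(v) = 3.42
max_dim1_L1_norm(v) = 3.07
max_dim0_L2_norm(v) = 2.9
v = u + a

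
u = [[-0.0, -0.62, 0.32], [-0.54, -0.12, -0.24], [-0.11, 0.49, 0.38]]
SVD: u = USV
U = [[-0.75, -0.44, -0.5], [-0.2, 0.87, -0.46], [0.63, -0.24, -0.73]]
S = [0.8, 0.62, 0.46]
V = [[0.05, 1.0, 0.06], [-0.70, 0.08, -0.71], [0.71, 0.01, -0.71]]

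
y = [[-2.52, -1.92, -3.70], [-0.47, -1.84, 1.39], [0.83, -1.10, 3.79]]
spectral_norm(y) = 5.93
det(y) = 0.52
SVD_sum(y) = [[-1.82, -0.38, -4.15], [0.37, 0.08, 0.84], [1.48, 0.31, 3.37]] + [[-0.69,-1.54,0.45],[-0.86,-1.91,0.55],[-0.64,-1.42,0.41]] + [[-0.01, 0.00, 0.0], [0.02, -0.01, -0.01], [-0.01, 0.01, 0.01]]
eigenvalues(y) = [2.63, -3.13, -0.06]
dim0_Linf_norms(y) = [2.52, 1.92, 3.79]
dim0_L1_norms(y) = [3.82, 4.86, 8.88]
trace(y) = -0.57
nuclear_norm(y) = 9.17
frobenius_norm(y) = 6.75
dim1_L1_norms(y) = [8.14, 3.7, 5.72]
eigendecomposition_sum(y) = [[-0.62,1.07,-3.25], [0.29,-0.50,1.51], [0.72,-1.23,3.74]] + [[-1.86, -3.08, -0.37], [-0.78, -1.3, -0.16], [0.10, 0.16, 0.02]] + [[-0.04, 0.09, -0.07], [0.02, -0.05, 0.04], [0.02, -0.03, 0.03]]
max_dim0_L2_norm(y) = 5.48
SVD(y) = [[-0.77, -0.54, 0.34], [0.16, -0.67, -0.72], [0.62, -0.5, 0.6]] @ diag([5.933306614151932, 3.213024099917973, 0.027363402698315237]) @ [[0.40,0.08,0.91], [0.40,0.88,-0.25], [-0.83,0.46,0.32]]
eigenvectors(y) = [[0.63, 0.92, -0.83],[-0.29, 0.39, 0.46],[-0.72, -0.05, 0.31]]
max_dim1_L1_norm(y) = 8.14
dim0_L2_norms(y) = [2.69, 2.88, 5.48]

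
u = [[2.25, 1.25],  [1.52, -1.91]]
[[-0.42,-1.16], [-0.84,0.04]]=u @ [[-0.30, -0.35], [0.20, -0.3]]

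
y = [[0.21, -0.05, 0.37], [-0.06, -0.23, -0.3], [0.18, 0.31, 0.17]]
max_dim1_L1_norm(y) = 0.66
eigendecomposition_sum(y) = [[0.29+0.00j, 0.14+0.00j, (0.32+0j)], [(-0.09+0j), -0.04+0.00j, (-0.1-0j)], [(0.12+0j), 0.06+0.00j, (0.13+0j)]] + [[-0.04+0.01j, -0.09-0.10j, 0.03-0.10j], [(0.01+0.04j), -0.09+0.10j, (-0.1-0.02j)], [0.03-0.03j, (0.13+0.05j), 0.02+0.10j]] + [[(-0.04-0.01j),-0.09+0.10j,(0.03+0.1j)], [(0.01-0.04j),-0.09-0.10j,-0.10+0.02j], [0.03+0.03j,0.13-0.05j,0.02-0.10j]]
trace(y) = 0.15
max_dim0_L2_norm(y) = 0.51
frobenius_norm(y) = 0.70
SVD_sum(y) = [[0.15, 0.16, 0.28], [-0.15, -0.17, -0.29], [0.15, 0.16, 0.28]] + [[0.04, -0.21, 0.1], [0.01, -0.06, 0.03], [-0.03, 0.15, -0.07]] + [[0.02, -0.00, -0.01],[0.08, -0.00, -0.04],[0.06, -0.0, -0.03]]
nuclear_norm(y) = 1.04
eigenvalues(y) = [(0.38+0j), (-0.11+0.21j), (-0.11-0.21j)]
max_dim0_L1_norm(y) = 0.84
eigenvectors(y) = [[-0.89+0.00j, (-0.04+0.58j), -0.04-0.58j], [(0.27+0j), 0.58+0.00j, 0.58-0.00j], [(-0.37+0j), (-0.22-0.53j), (-0.22+0.53j)]]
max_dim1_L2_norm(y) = 0.43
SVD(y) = [[0.57, -0.79, -0.22], [-0.59, -0.22, -0.78], [0.57, 0.57, -0.59]] @ diag([0.618752086546188, 0.30111995499398914, 0.11778212130521704]) @ [[0.42,0.46,0.79], [-0.16,0.89,-0.43], [-0.89,0.05,0.45]]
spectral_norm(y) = 0.62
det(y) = 0.02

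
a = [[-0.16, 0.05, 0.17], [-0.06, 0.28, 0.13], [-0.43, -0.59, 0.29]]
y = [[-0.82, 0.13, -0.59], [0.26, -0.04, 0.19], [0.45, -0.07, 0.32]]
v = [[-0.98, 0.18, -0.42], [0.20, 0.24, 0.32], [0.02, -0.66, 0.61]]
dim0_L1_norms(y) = [1.53, 0.24, 1.1]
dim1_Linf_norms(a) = [0.17, 0.28, 0.59]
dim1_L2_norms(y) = [1.02, 0.32, 0.56]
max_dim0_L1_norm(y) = 1.53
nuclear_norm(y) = 1.21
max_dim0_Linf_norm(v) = 0.98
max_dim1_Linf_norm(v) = 0.98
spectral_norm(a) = 0.80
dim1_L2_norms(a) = [0.24, 0.31, 0.79]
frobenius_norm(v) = 1.48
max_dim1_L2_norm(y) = 1.02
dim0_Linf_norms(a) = [0.43, 0.59, 0.29]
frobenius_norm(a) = 0.88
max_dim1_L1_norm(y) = 1.54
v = a + y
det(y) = 0.00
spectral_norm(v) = 1.22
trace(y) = -0.54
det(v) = -0.31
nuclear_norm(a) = 1.16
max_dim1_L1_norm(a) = 1.31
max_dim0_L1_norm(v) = 1.35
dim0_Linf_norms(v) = [0.98, 0.66, 0.61]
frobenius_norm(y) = 1.21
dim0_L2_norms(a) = [0.46, 0.65, 0.36]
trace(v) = -0.13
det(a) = -0.00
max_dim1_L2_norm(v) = 1.08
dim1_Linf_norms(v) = [0.98, 0.32, 0.66]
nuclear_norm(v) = 2.32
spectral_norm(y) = 1.21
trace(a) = 0.41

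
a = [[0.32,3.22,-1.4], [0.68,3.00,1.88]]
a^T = [[0.32, 0.68], [3.22, 3.00], [-1.4, 1.88]]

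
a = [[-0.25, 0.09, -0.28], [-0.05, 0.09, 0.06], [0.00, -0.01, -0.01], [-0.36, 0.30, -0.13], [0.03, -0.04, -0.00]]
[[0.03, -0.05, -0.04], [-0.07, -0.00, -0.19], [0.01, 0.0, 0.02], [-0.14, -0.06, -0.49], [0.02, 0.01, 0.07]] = a@[[0.02, -0.05, -0.08], [-0.58, -0.18, -1.9], [-0.31, 0.17, -0.4]]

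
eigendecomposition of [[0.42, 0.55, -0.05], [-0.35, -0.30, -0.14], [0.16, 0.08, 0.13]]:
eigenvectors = [[(0.77+0j), (0.77-0j), (-0.67+0j)], [(-0.4+0.38j), (-0.4-0.38j), 0.56+0.00j], [0.10-0.31j, (0.1+0.31j), (0.49+0j)]]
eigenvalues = [(0.12+0.29j), (0.12-0.29j), 0j]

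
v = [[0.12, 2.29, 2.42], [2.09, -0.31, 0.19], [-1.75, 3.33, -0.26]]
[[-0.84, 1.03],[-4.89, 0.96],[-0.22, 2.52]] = v @[[-2.64, 0.67], [-1.37, 1.06], [1.08, -0.61]]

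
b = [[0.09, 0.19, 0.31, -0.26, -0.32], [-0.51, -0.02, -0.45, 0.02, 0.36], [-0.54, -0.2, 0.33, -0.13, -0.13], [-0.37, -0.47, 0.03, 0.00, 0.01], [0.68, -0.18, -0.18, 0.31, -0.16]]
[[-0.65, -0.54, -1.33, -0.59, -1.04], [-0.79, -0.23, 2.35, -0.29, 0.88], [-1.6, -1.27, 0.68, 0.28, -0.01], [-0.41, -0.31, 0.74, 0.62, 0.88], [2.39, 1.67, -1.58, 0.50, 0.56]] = b@[[2.58, 1.70, -2.7, 0.15, -0.47], [-1.19, -0.77, 0.54, -1.32, -1.58], [-0.72, -1.33, -0.74, 1.39, -1.31], [1.15, 0.47, 1.58, 1.83, 1.15], [0.42, 0.04, 1.71, 0.96, -0.01]]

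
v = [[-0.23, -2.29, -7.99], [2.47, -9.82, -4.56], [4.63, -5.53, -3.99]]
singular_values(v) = [14.81, 5.82, 2.69]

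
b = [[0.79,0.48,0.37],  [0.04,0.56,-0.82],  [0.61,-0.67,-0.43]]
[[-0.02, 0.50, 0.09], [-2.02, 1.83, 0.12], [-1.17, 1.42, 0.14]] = b@ [[-0.81, 1.34, 0.16], [-0.38, 0.34, 0.02], [2.16, -1.94, -0.13]]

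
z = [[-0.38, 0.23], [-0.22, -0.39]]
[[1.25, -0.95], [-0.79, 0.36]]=z@[[-1.54, 1.44], [2.9, -1.74]]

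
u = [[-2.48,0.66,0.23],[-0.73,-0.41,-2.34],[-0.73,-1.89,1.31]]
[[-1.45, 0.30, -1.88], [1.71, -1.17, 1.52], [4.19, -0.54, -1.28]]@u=[[4.75, 2.47, -3.50], [-4.50, -1.26, 5.12], [-9.06, 5.41, 0.55]]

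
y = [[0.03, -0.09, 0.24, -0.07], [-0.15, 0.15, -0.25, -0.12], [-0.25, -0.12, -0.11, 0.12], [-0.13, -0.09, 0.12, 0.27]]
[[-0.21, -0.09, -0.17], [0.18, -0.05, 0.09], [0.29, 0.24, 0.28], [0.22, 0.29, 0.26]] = y@ [[-0.75, -0.34, -0.61], [0.35, -0.28, 0.10], [-0.43, -0.18, -0.35], [0.77, 0.88, 0.85]]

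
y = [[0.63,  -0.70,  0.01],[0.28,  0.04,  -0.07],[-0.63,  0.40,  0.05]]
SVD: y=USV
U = [[-0.77, 0.47, 0.43],  [-0.16, -0.80, 0.59],  [0.61, 0.39, 0.69]]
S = [1.21, 0.28, 0.0]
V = [[-0.76, 0.65, 0.03], [-0.61, -0.74, 0.29], [-0.21, -0.2, -0.96]]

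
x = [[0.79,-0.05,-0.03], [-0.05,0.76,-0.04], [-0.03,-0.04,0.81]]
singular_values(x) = [0.83, 0.83, 0.7]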